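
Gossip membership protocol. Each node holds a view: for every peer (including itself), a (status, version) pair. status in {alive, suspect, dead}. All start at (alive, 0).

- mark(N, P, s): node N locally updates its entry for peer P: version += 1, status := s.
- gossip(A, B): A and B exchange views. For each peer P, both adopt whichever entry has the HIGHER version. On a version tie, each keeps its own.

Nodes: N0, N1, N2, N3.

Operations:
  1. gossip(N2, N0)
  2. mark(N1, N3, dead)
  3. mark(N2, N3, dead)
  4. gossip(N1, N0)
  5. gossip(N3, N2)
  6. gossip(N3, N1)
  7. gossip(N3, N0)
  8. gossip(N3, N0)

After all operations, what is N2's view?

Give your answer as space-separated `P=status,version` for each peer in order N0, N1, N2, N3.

Answer: N0=alive,0 N1=alive,0 N2=alive,0 N3=dead,1

Derivation:
Op 1: gossip N2<->N0 -> N2.N0=(alive,v0) N2.N1=(alive,v0) N2.N2=(alive,v0) N2.N3=(alive,v0) | N0.N0=(alive,v0) N0.N1=(alive,v0) N0.N2=(alive,v0) N0.N3=(alive,v0)
Op 2: N1 marks N3=dead -> (dead,v1)
Op 3: N2 marks N3=dead -> (dead,v1)
Op 4: gossip N1<->N0 -> N1.N0=(alive,v0) N1.N1=(alive,v0) N1.N2=(alive,v0) N1.N3=(dead,v1) | N0.N0=(alive,v0) N0.N1=(alive,v0) N0.N2=(alive,v0) N0.N3=(dead,v1)
Op 5: gossip N3<->N2 -> N3.N0=(alive,v0) N3.N1=(alive,v0) N3.N2=(alive,v0) N3.N3=(dead,v1) | N2.N0=(alive,v0) N2.N1=(alive,v0) N2.N2=(alive,v0) N2.N3=(dead,v1)
Op 6: gossip N3<->N1 -> N3.N0=(alive,v0) N3.N1=(alive,v0) N3.N2=(alive,v0) N3.N3=(dead,v1) | N1.N0=(alive,v0) N1.N1=(alive,v0) N1.N2=(alive,v0) N1.N3=(dead,v1)
Op 7: gossip N3<->N0 -> N3.N0=(alive,v0) N3.N1=(alive,v0) N3.N2=(alive,v0) N3.N3=(dead,v1) | N0.N0=(alive,v0) N0.N1=(alive,v0) N0.N2=(alive,v0) N0.N3=(dead,v1)
Op 8: gossip N3<->N0 -> N3.N0=(alive,v0) N3.N1=(alive,v0) N3.N2=(alive,v0) N3.N3=(dead,v1) | N0.N0=(alive,v0) N0.N1=(alive,v0) N0.N2=(alive,v0) N0.N3=(dead,v1)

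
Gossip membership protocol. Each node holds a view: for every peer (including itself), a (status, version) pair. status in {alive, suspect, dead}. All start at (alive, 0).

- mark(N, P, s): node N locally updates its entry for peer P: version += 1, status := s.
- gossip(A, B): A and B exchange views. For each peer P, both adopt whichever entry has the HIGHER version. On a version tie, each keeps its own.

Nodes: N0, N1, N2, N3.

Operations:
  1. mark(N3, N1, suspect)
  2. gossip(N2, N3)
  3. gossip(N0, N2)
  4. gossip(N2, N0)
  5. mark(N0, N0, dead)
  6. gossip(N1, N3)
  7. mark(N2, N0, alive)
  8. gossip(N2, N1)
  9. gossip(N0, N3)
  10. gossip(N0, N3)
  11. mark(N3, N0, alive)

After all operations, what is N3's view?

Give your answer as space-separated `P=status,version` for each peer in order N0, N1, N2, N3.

Op 1: N3 marks N1=suspect -> (suspect,v1)
Op 2: gossip N2<->N3 -> N2.N0=(alive,v0) N2.N1=(suspect,v1) N2.N2=(alive,v0) N2.N3=(alive,v0) | N3.N0=(alive,v0) N3.N1=(suspect,v1) N3.N2=(alive,v0) N3.N3=(alive,v0)
Op 3: gossip N0<->N2 -> N0.N0=(alive,v0) N0.N1=(suspect,v1) N0.N2=(alive,v0) N0.N3=(alive,v0) | N2.N0=(alive,v0) N2.N1=(suspect,v1) N2.N2=(alive,v0) N2.N3=(alive,v0)
Op 4: gossip N2<->N0 -> N2.N0=(alive,v0) N2.N1=(suspect,v1) N2.N2=(alive,v0) N2.N3=(alive,v0) | N0.N0=(alive,v0) N0.N1=(suspect,v1) N0.N2=(alive,v0) N0.N3=(alive,v0)
Op 5: N0 marks N0=dead -> (dead,v1)
Op 6: gossip N1<->N3 -> N1.N0=(alive,v0) N1.N1=(suspect,v1) N1.N2=(alive,v0) N1.N3=(alive,v0) | N3.N0=(alive,v0) N3.N1=(suspect,v1) N3.N2=(alive,v0) N3.N3=(alive,v0)
Op 7: N2 marks N0=alive -> (alive,v1)
Op 8: gossip N2<->N1 -> N2.N0=(alive,v1) N2.N1=(suspect,v1) N2.N2=(alive,v0) N2.N3=(alive,v0) | N1.N0=(alive,v1) N1.N1=(suspect,v1) N1.N2=(alive,v0) N1.N3=(alive,v0)
Op 9: gossip N0<->N3 -> N0.N0=(dead,v1) N0.N1=(suspect,v1) N0.N2=(alive,v0) N0.N3=(alive,v0) | N3.N0=(dead,v1) N3.N1=(suspect,v1) N3.N2=(alive,v0) N3.N3=(alive,v0)
Op 10: gossip N0<->N3 -> N0.N0=(dead,v1) N0.N1=(suspect,v1) N0.N2=(alive,v0) N0.N3=(alive,v0) | N3.N0=(dead,v1) N3.N1=(suspect,v1) N3.N2=(alive,v0) N3.N3=(alive,v0)
Op 11: N3 marks N0=alive -> (alive,v2)

Answer: N0=alive,2 N1=suspect,1 N2=alive,0 N3=alive,0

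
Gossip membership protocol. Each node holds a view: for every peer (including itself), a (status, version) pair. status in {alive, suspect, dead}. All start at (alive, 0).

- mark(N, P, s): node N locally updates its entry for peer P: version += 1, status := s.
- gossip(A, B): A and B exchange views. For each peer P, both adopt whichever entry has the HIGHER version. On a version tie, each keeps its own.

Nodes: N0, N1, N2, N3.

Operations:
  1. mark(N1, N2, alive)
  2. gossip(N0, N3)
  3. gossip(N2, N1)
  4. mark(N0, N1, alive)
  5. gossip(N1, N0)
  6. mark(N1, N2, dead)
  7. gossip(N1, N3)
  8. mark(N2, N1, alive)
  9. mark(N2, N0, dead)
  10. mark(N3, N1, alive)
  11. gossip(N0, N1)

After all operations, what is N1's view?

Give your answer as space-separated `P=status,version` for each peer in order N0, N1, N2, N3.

Answer: N0=alive,0 N1=alive,1 N2=dead,2 N3=alive,0

Derivation:
Op 1: N1 marks N2=alive -> (alive,v1)
Op 2: gossip N0<->N3 -> N0.N0=(alive,v0) N0.N1=(alive,v0) N0.N2=(alive,v0) N0.N3=(alive,v0) | N3.N0=(alive,v0) N3.N1=(alive,v0) N3.N2=(alive,v0) N3.N3=(alive,v0)
Op 3: gossip N2<->N1 -> N2.N0=(alive,v0) N2.N1=(alive,v0) N2.N2=(alive,v1) N2.N3=(alive,v0) | N1.N0=(alive,v0) N1.N1=(alive,v0) N1.N2=(alive,v1) N1.N3=(alive,v0)
Op 4: N0 marks N1=alive -> (alive,v1)
Op 5: gossip N1<->N0 -> N1.N0=(alive,v0) N1.N1=(alive,v1) N1.N2=(alive,v1) N1.N3=(alive,v0) | N0.N0=(alive,v0) N0.N1=(alive,v1) N0.N2=(alive,v1) N0.N3=(alive,v0)
Op 6: N1 marks N2=dead -> (dead,v2)
Op 7: gossip N1<->N3 -> N1.N0=(alive,v0) N1.N1=(alive,v1) N1.N2=(dead,v2) N1.N3=(alive,v0) | N3.N0=(alive,v0) N3.N1=(alive,v1) N3.N2=(dead,v2) N3.N3=(alive,v0)
Op 8: N2 marks N1=alive -> (alive,v1)
Op 9: N2 marks N0=dead -> (dead,v1)
Op 10: N3 marks N1=alive -> (alive,v2)
Op 11: gossip N0<->N1 -> N0.N0=(alive,v0) N0.N1=(alive,v1) N0.N2=(dead,v2) N0.N3=(alive,v0) | N1.N0=(alive,v0) N1.N1=(alive,v1) N1.N2=(dead,v2) N1.N3=(alive,v0)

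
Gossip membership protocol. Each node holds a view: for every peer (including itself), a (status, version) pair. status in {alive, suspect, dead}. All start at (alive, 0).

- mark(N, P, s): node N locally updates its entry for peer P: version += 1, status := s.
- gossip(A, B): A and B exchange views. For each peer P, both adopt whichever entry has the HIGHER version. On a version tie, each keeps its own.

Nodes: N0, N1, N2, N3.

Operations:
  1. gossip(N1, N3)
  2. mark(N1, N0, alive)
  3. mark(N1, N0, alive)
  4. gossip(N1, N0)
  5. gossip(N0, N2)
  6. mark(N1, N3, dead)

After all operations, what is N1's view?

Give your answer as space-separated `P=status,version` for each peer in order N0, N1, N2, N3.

Op 1: gossip N1<->N3 -> N1.N0=(alive,v0) N1.N1=(alive,v0) N1.N2=(alive,v0) N1.N3=(alive,v0) | N3.N0=(alive,v0) N3.N1=(alive,v0) N3.N2=(alive,v0) N3.N3=(alive,v0)
Op 2: N1 marks N0=alive -> (alive,v1)
Op 3: N1 marks N0=alive -> (alive,v2)
Op 4: gossip N1<->N0 -> N1.N0=(alive,v2) N1.N1=(alive,v0) N1.N2=(alive,v0) N1.N3=(alive,v0) | N0.N0=(alive,v2) N0.N1=(alive,v0) N0.N2=(alive,v0) N0.N3=(alive,v0)
Op 5: gossip N0<->N2 -> N0.N0=(alive,v2) N0.N1=(alive,v0) N0.N2=(alive,v0) N0.N3=(alive,v0) | N2.N0=(alive,v2) N2.N1=(alive,v0) N2.N2=(alive,v0) N2.N3=(alive,v0)
Op 6: N1 marks N3=dead -> (dead,v1)

Answer: N0=alive,2 N1=alive,0 N2=alive,0 N3=dead,1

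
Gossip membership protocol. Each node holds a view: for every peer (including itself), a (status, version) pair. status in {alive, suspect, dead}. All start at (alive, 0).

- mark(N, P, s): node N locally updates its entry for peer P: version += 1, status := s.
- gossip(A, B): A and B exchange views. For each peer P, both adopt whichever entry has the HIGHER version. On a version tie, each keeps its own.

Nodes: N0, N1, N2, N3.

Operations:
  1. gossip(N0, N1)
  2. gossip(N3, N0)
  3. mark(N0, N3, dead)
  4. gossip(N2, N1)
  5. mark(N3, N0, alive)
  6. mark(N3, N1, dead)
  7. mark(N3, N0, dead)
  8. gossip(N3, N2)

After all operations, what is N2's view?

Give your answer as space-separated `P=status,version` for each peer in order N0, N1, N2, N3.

Answer: N0=dead,2 N1=dead,1 N2=alive,0 N3=alive,0

Derivation:
Op 1: gossip N0<->N1 -> N0.N0=(alive,v0) N0.N1=(alive,v0) N0.N2=(alive,v0) N0.N3=(alive,v0) | N1.N0=(alive,v0) N1.N1=(alive,v0) N1.N2=(alive,v0) N1.N3=(alive,v0)
Op 2: gossip N3<->N0 -> N3.N0=(alive,v0) N3.N1=(alive,v0) N3.N2=(alive,v0) N3.N3=(alive,v0) | N0.N0=(alive,v0) N0.N1=(alive,v0) N0.N2=(alive,v0) N0.N3=(alive,v0)
Op 3: N0 marks N3=dead -> (dead,v1)
Op 4: gossip N2<->N1 -> N2.N0=(alive,v0) N2.N1=(alive,v0) N2.N2=(alive,v0) N2.N3=(alive,v0) | N1.N0=(alive,v0) N1.N1=(alive,v0) N1.N2=(alive,v0) N1.N3=(alive,v0)
Op 5: N3 marks N0=alive -> (alive,v1)
Op 6: N3 marks N1=dead -> (dead,v1)
Op 7: N3 marks N0=dead -> (dead,v2)
Op 8: gossip N3<->N2 -> N3.N0=(dead,v2) N3.N1=(dead,v1) N3.N2=(alive,v0) N3.N3=(alive,v0) | N2.N0=(dead,v2) N2.N1=(dead,v1) N2.N2=(alive,v0) N2.N3=(alive,v0)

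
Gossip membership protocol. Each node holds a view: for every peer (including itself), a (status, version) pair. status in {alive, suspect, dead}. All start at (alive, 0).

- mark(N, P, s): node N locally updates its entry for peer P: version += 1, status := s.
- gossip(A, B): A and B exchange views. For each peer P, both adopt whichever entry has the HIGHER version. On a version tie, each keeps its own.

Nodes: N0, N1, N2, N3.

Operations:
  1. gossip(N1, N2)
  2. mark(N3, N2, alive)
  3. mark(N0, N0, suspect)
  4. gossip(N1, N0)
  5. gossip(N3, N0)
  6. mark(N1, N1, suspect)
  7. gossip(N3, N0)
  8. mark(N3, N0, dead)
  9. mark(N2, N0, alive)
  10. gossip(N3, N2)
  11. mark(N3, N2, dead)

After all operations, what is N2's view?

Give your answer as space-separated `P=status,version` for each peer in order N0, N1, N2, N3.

Answer: N0=dead,2 N1=alive,0 N2=alive,1 N3=alive,0

Derivation:
Op 1: gossip N1<->N2 -> N1.N0=(alive,v0) N1.N1=(alive,v0) N1.N2=(alive,v0) N1.N3=(alive,v0) | N2.N0=(alive,v0) N2.N1=(alive,v0) N2.N2=(alive,v0) N2.N3=(alive,v0)
Op 2: N3 marks N2=alive -> (alive,v1)
Op 3: N0 marks N0=suspect -> (suspect,v1)
Op 4: gossip N1<->N0 -> N1.N0=(suspect,v1) N1.N1=(alive,v0) N1.N2=(alive,v0) N1.N3=(alive,v0) | N0.N0=(suspect,v1) N0.N1=(alive,v0) N0.N2=(alive,v0) N0.N3=(alive,v0)
Op 5: gossip N3<->N0 -> N3.N0=(suspect,v1) N3.N1=(alive,v0) N3.N2=(alive,v1) N3.N3=(alive,v0) | N0.N0=(suspect,v1) N0.N1=(alive,v0) N0.N2=(alive,v1) N0.N3=(alive,v0)
Op 6: N1 marks N1=suspect -> (suspect,v1)
Op 7: gossip N3<->N0 -> N3.N0=(suspect,v1) N3.N1=(alive,v0) N3.N2=(alive,v1) N3.N3=(alive,v0) | N0.N0=(suspect,v1) N0.N1=(alive,v0) N0.N2=(alive,v1) N0.N3=(alive,v0)
Op 8: N3 marks N0=dead -> (dead,v2)
Op 9: N2 marks N0=alive -> (alive,v1)
Op 10: gossip N3<->N2 -> N3.N0=(dead,v2) N3.N1=(alive,v0) N3.N2=(alive,v1) N3.N3=(alive,v0) | N2.N0=(dead,v2) N2.N1=(alive,v0) N2.N2=(alive,v1) N2.N3=(alive,v0)
Op 11: N3 marks N2=dead -> (dead,v2)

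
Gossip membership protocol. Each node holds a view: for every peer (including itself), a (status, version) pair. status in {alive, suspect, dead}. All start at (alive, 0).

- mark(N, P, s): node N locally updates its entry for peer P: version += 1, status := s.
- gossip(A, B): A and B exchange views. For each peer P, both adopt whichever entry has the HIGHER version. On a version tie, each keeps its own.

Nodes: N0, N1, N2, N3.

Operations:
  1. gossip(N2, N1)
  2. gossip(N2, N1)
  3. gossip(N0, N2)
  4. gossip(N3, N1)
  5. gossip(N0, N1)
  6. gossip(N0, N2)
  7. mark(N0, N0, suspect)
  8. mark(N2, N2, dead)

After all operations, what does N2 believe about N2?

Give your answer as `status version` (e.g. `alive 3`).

Answer: dead 1

Derivation:
Op 1: gossip N2<->N1 -> N2.N0=(alive,v0) N2.N1=(alive,v0) N2.N2=(alive,v0) N2.N3=(alive,v0) | N1.N0=(alive,v0) N1.N1=(alive,v0) N1.N2=(alive,v0) N1.N3=(alive,v0)
Op 2: gossip N2<->N1 -> N2.N0=(alive,v0) N2.N1=(alive,v0) N2.N2=(alive,v0) N2.N3=(alive,v0) | N1.N0=(alive,v0) N1.N1=(alive,v0) N1.N2=(alive,v0) N1.N3=(alive,v0)
Op 3: gossip N0<->N2 -> N0.N0=(alive,v0) N0.N1=(alive,v0) N0.N2=(alive,v0) N0.N3=(alive,v0) | N2.N0=(alive,v0) N2.N1=(alive,v0) N2.N2=(alive,v0) N2.N3=(alive,v0)
Op 4: gossip N3<->N1 -> N3.N0=(alive,v0) N3.N1=(alive,v0) N3.N2=(alive,v0) N3.N3=(alive,v0) | N1.N0=(alive,v0) N1.N1=(alive,v0) N1.N2=(alive,v0) N1.N3=(alive,v0)
Op 5: gossip N0<->N1 -> N0.N0=(alive,v0) N0.N1=(alive,v0) N0.N2=(alive,v0) N0.N3=(alive,v0) | N1.N0=(alive,v0) N1.N1=(alive,v0) N1.N2=(alive,v0) N1.N3=(alive,v0)
Op 6: gossip N0<->N2 -> N0.N0=(alive,v0) N0.N1=(alive,v0) N0.N2=(alive,v0) N0.N3=(alive,v0) | N2.N0=(alive,v0) N2.N1=(alive,v0) N2.N2=(alive,v0) N2.N3=(alive,v0)
Op 7: N0 marks N0=suspect -> (suspect,v1)
Op 8: N2 marks N2=dead -> (dead,v1)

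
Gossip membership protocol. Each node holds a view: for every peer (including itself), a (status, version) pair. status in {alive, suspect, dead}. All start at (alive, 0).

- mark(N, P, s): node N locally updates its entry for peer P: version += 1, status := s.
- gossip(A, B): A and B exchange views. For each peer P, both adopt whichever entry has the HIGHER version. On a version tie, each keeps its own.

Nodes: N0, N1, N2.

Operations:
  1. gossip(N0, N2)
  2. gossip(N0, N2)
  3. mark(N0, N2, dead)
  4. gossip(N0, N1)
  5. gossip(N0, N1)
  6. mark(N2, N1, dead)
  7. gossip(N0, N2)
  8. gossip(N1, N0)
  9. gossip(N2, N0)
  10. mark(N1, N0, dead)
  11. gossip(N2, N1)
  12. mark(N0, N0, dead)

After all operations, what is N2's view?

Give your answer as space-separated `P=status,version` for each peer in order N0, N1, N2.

Op 1: gossip N0<->N2 -> N0.N0=(alive,v0) N0.N1=(alive,v0) N0.N2=(alive,v0) | N2.N0=(alive,v0) N2.N1=(alive,v0) N2.N2=(alive,v0)
Op 2: gossip N0<->N2 -> N0.N0=(alive,v0) N0.N1=(alive,v0) N0.N2=(alive,v0) | N2.N0=(alive,v0) N2.N1=(alive,v0) N2.N2=(alive,v0)
Op 3: N0 marks N2=dead -> (dead,v1)
Op 4: gossip N0<->N1 -> N0.N0=(alive,v0) N0.N1=(alive,v0) N0.N2=(dead,v1) | N1.N0=(alive,v0) N1.N1=(alive,v0) N1.N2=(dead,v1)
Op 5: gossip N0<->N1 -> N0.N0=(alive,v0) N0.N1=(alive,v0) N0.N2=(dead,v1) | N1.N0=(alive,v0) N1.N1=(alive,v0) N1.N2=(dead,v1)
Op 6: N2 marks N1=dead -> (dead,v1)
Op 7: gossip N0<->N2 -> N0.N0=(alive,v0) N0.N1=(dead,v1) N0.N2=(dead,v1) | N2.N0=(alive,v0) N2.N1=(dead,v1) N2.N2=(dead,v1)
Op 8: gossip N1<->N0 -> N1.N0=(alive,v0) N1.N1=(dead,v1) N1.N2=(dead,v1) | N0.N0=(alive,v0) N0.N1=(dead,v1) N0.N2=(dead,v1)
Op 9: gossip N2<->N0 -> N2.N0=(alive,v0) N2.N1=(dead,v1) N2.N2=(dead,v1) | N0.N0=(alive,v0) N0.N1=(dead,v1) N0.N2=(dead,v1)
Op 10: N1 marks N0=dead -> (dead,v1)
Op 11: gossip N2<->N1 -> N2.N0=(dead,v1) N2.N1=(dead,v1) N2.N2=(dead,v1) | N1.N0=(dead,v1) N1.N1=(dead,v1) N1.N2=(dead,v1)
Op 12: N0 marks N0=dead -> (dead,v1)

Answer: N0=dead,1 N1=dead,1 N2=dead,1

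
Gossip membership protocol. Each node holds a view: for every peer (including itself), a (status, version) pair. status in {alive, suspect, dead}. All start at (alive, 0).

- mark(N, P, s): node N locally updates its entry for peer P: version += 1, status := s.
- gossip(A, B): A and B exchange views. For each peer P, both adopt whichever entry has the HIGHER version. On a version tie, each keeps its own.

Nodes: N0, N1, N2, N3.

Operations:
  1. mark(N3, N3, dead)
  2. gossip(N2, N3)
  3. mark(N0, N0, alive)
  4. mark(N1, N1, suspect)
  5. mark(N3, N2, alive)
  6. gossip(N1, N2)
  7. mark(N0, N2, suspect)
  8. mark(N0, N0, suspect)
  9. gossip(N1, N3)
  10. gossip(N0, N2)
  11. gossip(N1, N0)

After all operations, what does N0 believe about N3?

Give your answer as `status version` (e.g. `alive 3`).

Op 1: N3 marks N3=dead -> (dead,v1)
Op 2: gossip N2<->N3 -> N2.N0=(alive,v0) N2.N1=(alive,v0) N2.N2=(alive,v0) N2.N3=(dead,v1) | N3.N0=(alive,v0) N3.N1=(alive,v0) N3.N2=(alive,v0) N3.N3=(dead,v1)
Op 3: N0 marks N0=alive -> (alive,v1)
Op 4: N1 marks N1=suspect -> (suspect,v1)
Op 5: N3 marks N2=alive -> (alive,v1)
Op 6: gossip N1<->N2 -> N1.N0=(alive,v0) N1.N1=(suspect,v1) N1.N2=(alive,v0) N1.N3=(dead,v1) | N2.N0=(alive,v0) N2.N1=(suspect,v1) N2.N2=(alive,v0) N2.N3=(dead,v1)
Op 7: N0 marks N2=suspect -> (suspect,v1)
Op 8: N0 marks N0=suspect -> (suspect,v2)
Op 9: gossip N1<->N3 -> N1.N0=(alive,v0) N1.N1=(suspect,v1) N1.N2=(alive,v1) N1.N3=(dead,v1) | N3.N0=(alive,v0) N3.N1=(suspect,v1) N3.N2=(alive,v1) N3.N3=(dead,v1)
Op 10: gossip N0<->N2 -> N0.N0=(suspect,v2) N0.N1=(suspect,v1) N0.N2=(suspect,v1) N0.N3=(dead,v1) | N2.N0=(suspect,v2) N2.N1=(suspect,v1) N2.N2=(suspect,v1) N2.N3=(dead,v1)
Op 11: gossip N1<->N0 -> N1.N0=(suspect,v2) N1.N1=(suspect,v1) N1.N2=(alive,v1) N1.N3=(dead,v1) | N0.N0=(suspect,v2) N0.N1=(suspect,v1) N0.N2=(suspect,v1) N0.N3=(dead,v1)

Answer: dead 1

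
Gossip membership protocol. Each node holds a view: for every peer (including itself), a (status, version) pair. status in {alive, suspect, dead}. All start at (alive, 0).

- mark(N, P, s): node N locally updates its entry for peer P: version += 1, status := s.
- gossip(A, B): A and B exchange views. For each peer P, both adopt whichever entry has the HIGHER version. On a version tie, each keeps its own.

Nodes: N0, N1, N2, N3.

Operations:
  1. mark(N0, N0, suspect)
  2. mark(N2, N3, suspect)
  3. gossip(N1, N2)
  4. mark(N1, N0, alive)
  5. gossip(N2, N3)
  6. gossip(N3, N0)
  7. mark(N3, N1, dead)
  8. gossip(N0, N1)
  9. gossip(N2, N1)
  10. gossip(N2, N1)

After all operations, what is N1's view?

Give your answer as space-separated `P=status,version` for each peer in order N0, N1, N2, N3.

Op 1: N0 marks N0=suspect -> (suspect,v1)
Op 2: N2 marks N3=suspect -> (suspect,v1)
Op 3: gossip N1<->N2 -> N1.N0=(alive,v0) N1.N1=(alive,v0) N1.N2=(alive,v0) N1.N3=(suspect,v1) | N2.N0=(alive,v0) N2.N1=(alive,v0) N2.N2=(alive,v0) N2.N3=(suspect,v1)
Op 4: N1 marks N0=alive -> (alive,v1)
Op 5: gossip N2<->N3 -> N2.N0=(alive,v0) N2.N1=(alive,v0) N2.N2=(alive,v0) N2.N3=(suspect,v1) | N3.N0=(alive,v0) N3.N1=(alive,v0) N3.N2=(alive,v0) N3.N3=(suspect,v1)
Op 6: gossip N3<->N0 -> N3.N0=(suspect,v1) N3.N1=(alive,v0) N3.N2=(alive,v0) N3.N3=(suspect,v1) | N0.N0=(suspect,v1) N0.N1=(alive,v0) N0.N2=(alive,v0) N0.N3=(suspect,v1)
Op 7: N3 marks N1=dead -> (dead,v1)
Op 8: gossip N0<->N1 -> N0.N0=(suspect,v1) N0.N1=(alive,v0) N0.N2=(alive,v0) N0.N3=(suspect,v1) | N1.N0=(alive,v1) N1.N1=(alive,v0) N1.N2=(alive,v0) N1.N3=(suspect,v1)
Op 9: gossip N2<->N1 -> N2.N0=(alive,v1) N2.N1=(alive,v0) N2.N2=(alive,v0) N2.N3=(suspect,v1) | N1.N0=(alive,v1) N1.N1=(alive,v0) N1.N2=(alive,v0) N1.N3=(suspect,v1)
Op 10: gossip N2<->N1 -> N2.N0=(alive,v1) N2.N1=(alive,v0) N2.N2=(alive,v0) N2.N3=(suspect,v1) | N1.N0=(alive,v1) N1.N1=(alive,v0) N1.N2=(alive,v0) N1.N3=(suspect,v1)

Answer: N0=alive,1 N1=alive,0 N2=alive,0 N3=suspect,1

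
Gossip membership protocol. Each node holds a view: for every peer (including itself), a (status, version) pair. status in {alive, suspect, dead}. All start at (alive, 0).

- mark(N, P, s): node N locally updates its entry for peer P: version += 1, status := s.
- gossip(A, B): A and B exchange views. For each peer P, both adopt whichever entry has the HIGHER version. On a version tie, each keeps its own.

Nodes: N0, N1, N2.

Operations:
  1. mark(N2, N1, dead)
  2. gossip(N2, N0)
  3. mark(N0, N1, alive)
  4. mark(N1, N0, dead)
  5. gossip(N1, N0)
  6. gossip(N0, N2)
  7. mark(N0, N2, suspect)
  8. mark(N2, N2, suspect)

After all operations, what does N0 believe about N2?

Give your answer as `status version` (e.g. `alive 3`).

Answer: suspect 1

Derivation:
Op 1: N2 marks N1=dead -> (dead,v1)
Op 2: gossip N2<->N0 -> N2.N0=(alive,v0) N2.N1=(dead,v1) N2.N2=(alive,v0) | N0.N0=(alive,v0) N0.N1=(dead,v1) N0.N2=(alive,v0)
Op 3: N0 marks N1=alive -> (alive,v2)
Op 4: N1 marks N0=dead -> (dead,v1)
Op 5: gossip N1<->N0 -> N1.N0=(dead,v1) N1.N1=(alive,v2) N1.N2=(alive,v0) | N0.N0=(dead,v1) N0.N1=(alive,v2) N0.N2=(alive,v0)
Op 6: gossip N0<->N2 -> N0.N0=(dead,v1) N0.N1=(alive,v2) N0.N2=(alive,v0) | N2.N0=(dead,v1) N2.N1=(alive,v2) N2.N2=(alive,v0)
Op 7: N0 marks N2=suspect -> (suspect,v1)
Op 8: N2 marks N2=suspect -> (suspect,v1)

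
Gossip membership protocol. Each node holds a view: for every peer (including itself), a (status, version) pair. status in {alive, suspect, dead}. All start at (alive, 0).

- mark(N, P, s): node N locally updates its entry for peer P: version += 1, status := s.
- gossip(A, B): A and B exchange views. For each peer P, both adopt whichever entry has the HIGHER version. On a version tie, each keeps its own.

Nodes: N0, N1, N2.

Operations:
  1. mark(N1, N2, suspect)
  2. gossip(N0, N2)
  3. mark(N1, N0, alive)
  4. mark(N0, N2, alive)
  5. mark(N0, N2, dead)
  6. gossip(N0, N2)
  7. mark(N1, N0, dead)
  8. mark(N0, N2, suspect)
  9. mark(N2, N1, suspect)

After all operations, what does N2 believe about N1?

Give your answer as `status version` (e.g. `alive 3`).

Answer: suspect 1

Derivation:
Op 1: N1 marks N2=suspect -> (suspect,v1)
Op 2: gossip N0<->N2 -> N0.N0=(alive,v0) N0.N1=(alive,v0) N0.N2=(alive,v0) | N2.N0=(alive,v0) N2.N1=(alive,v0) N2.N2=(alive,v0)
Op 3: N1 marks N0=alive -> (alive,v1)
Op 4: N0 marks N2=alive -> (alive,v1)
Op 5: N0 marks N2=dead -> (dead,v2)
Op 6: gossip N0<->N2 -> N0.N0=(alive,v0) N0.N1=(alive,v0) N0.N2=(dead,v2) | N2.N0=(alive,v0) N2.N1=(alive,v0) N2.N2=(dead,v2)
Op 7: N1 marks N0=dead -> (dead,v2)
Op 8: N0 marks N2=suspect -> (suspect,v3)
Op 9: N2 marks N1=suspect -> (suspect,v1)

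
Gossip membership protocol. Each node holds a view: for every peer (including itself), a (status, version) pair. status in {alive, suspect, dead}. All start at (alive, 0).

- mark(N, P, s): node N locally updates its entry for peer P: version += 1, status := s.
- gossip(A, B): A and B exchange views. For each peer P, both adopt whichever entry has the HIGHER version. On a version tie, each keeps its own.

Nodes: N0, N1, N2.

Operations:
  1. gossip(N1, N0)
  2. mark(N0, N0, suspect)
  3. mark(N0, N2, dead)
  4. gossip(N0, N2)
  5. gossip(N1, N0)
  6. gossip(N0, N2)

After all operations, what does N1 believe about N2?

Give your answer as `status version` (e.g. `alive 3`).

Op 1: gossip N1<->N0 -> N1.N0=(alive,v0) N1.N1=(alive,v0) N1.N2=(alive,v0) | N0.N0=(alive,v0) N0.N1=(alive,v0) N0.N2=(alive,v0)
Op 2: N0 marks N0=suspect -> (suspect,v1)
Op 3: N0 marks N2=dead -> (dead,v1)
Op 4: gossip N0<->N2 -> N0.N0=(suspect,v1) N0.N1=(alive,v0) N0.N2=(dead,v1) | N2.N0=(suspect,v1) N2.N1=(alive,v0) N2.N2=(dead,v1)
Op 5: gossip N1<->N0 -> N1.N0=(suspect,v1) N1.N1=(alive,v0) N1.N2=(dead,v1) | N0.N0=(suspect,v1) N0.N1=(alive,v0) N0.N2=(dead,v1)
Op 6: gossip N0<->N2 -> N0.N0=(suspect,v1) N0.N1=(alive,v0) N0.N2=(dead,v1) | N2.N0=(suspect,v1) N2.N1=(alive,v0) N2.N2=(dead,v1)

Answer: dead 1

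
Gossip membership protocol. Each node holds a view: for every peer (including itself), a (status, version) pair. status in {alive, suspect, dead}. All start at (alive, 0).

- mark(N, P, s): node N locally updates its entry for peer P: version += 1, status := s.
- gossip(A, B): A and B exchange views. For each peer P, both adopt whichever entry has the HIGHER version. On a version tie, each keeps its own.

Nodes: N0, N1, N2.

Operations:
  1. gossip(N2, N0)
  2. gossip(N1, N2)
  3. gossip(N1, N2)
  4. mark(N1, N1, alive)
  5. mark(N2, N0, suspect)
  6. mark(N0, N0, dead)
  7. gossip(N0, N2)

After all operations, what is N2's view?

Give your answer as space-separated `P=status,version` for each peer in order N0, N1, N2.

Answer: N0=suspect,1 N1=alive,0 N2=alive,0

Derivation:
Op 1: gossip N2<->N0 -> N2.N0=(alive,v0) N2.N1=(alive,v0) N2.N2=(alive,v0) | N0.N0=(alive,v0) N0.N1=(alive,v0) N0.N2=(alive,v0)
Op 2: gossip N1<->N2 -> N1.N0=(alive,v0) N1.N1=(alive,v0) N1.N2=(alive,v0) | N2.N0=(alive,v0) N2.N1=(alive,v0) N2.N2=(alive,v0)
Op 3: gossip N1<->N2 -> N1.N0=(alive,v0) N1.N1=(alive,v0) N1.N2=(alive,v0) | N2.N0=(alive,v0) N2.N1=(alive,v0) N2.N2=(alive,v0)
Op 4: N1 marks N1=alive -> (alive,v1)
Op 5: N2 marks N0=suspect -> (suspect,v1)
Op 6: N0 marks N0=dead -> (dead,v1)
Op 7: gossip N0<->N2 -> N0.N0=(dead,v1) N0.N1=(alive,v0) N0.N2=(alive,v0) | N2.N0=(suspect,v1) N2.N1=(alive,v0) N2.N2=(alive,v0)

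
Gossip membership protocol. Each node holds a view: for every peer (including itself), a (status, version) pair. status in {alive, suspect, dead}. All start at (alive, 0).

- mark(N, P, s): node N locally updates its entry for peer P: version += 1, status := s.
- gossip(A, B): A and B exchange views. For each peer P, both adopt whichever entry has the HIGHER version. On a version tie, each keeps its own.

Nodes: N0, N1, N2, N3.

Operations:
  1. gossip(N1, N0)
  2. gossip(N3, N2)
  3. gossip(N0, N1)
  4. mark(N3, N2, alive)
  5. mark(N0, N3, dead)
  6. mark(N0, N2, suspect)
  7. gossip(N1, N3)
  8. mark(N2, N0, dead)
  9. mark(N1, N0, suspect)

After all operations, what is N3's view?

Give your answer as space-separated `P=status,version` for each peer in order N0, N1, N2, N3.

Answer: N0=alive,0 N1=alive,0 N2=alive,1 N3=alive,0

Derivation:
Op 1: gossip N1<->N0 -> N1.N0=(alive,v0) N1.N1=(alive,v0) N1.N2=(alive,v0) N1.N3=(alive,v0) | N0.N0=(alive,v0) N0.N1=(alive,v0) N0.N2=(alive,v0) N0.N3=(alive,v0)
Op 2: gossip N3<->N2 -> N3.N0=(alive,v0) N3.N1=(alive,v0) N3.N2=(alive,v0) N3.N3=(alive,v0) | N2.N0=(alive,v0) N2.N1=(alive,v0) N2.N2=(alive,v0) N2.N3=(alive,v0)
Op 3: gossip N0<->N1 -> N0.N0=(alive,v0) N0.N1=(alive,v0) N0.N2=(alive,v0) N0.N3=(alive,v0) | N1.N0=(alive,v0) N1.N1=(alive,v0) N1.N2=(alive,v0) N1.N3=(alive,v0)
Op 4: N3 marks N2=alive -> (alive,v1)
Op 5: N0 marks N3=dead -> (dead,v1)
Op 6: N0 marks N2=suspect -> (suspect,v1)
Op 7: gossip N1<->N3 -> N1.N0=(alive,v0) N1.N1=(alive,v0) N1.N2=(alive,v1) N1.N3=(alive,v0) | N3.N0=(alive,v0) N3.N1=(alive,v0) N3.N2=(alive,v1) N3.N3=(alive,v0)
Op 8: N2 marks N0=dead -> (dead,v1)
Op 9: N1 marks N0=suspect -> (suspect,v1)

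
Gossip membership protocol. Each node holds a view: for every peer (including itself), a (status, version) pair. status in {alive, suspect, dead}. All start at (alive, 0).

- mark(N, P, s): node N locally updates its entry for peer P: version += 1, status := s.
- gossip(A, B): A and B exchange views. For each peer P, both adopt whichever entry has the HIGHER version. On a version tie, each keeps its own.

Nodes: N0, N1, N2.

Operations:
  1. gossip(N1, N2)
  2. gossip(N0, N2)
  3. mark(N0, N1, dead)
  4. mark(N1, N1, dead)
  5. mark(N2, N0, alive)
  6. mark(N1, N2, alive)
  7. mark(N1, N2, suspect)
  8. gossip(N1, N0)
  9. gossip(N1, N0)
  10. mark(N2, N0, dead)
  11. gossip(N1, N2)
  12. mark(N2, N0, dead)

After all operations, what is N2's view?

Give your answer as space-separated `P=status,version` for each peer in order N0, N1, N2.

Op 1: gossip N1<->N2 -> N1.N0=(alive,v0) N1.N1=(alive,v0) N1.N2=(alive,v0) | N2.N0=(alive,v0) N2.N1=(alive,v0) N2.N2=(alive,v0)
Op 2: gossip N0<->N2 -> N0.N0=(alive,v0) N0.N1=(alive,v0) N0.N2=(alive,v0) | N2.N0=(alive,v0) N2.N1=(alive,v0) N2.N2=(alive,v0)
Op 3: N0 marks N1=dead -> (dead,v1)
Op 4: N1 marks N1=dead -> (dead,v1)
Op 5: N2 marks N0=alive -> (alive,v1)
Op 6: N1 marks N2=alive -> (alive,v1)
Op 7: N1 marks N2=suspect -> (suspect,v2)
Op 8: gossip N1<->N0 -> N1.N0=(alive,v0) N1.N1=(dead,v1) N1.N2=(suspect,v2) | N0.N0=(alive,v0) N0.N1=(dead,v1) N0.N2=(suspect,v2)
Op 9: gossip N1<->N0 -> N1.N0=(alive,v0) N1.N1=(dead,v1) N1.N2=(suspect,v2) | N0.N0=(alive,v0) N0.N1=(dead,v1) N0.N2=(suspect,v2)
Op 10: N2 marks N0=dead -> (dead,v2)
Op 11: gossip N1<->N2 -> N1.N0=(dead,v2) N1.N1=(dead,v1) N1.N2=(suspect,v2) | N2.N0=(dead,v2) N2.N1=(dead,v1) N2.N2=(suspect,v2)
Op 12: N2 marks N0=dead -> (dead,v3)

Answer: N0=dead,3 N1=dead,1 N2=suspect,2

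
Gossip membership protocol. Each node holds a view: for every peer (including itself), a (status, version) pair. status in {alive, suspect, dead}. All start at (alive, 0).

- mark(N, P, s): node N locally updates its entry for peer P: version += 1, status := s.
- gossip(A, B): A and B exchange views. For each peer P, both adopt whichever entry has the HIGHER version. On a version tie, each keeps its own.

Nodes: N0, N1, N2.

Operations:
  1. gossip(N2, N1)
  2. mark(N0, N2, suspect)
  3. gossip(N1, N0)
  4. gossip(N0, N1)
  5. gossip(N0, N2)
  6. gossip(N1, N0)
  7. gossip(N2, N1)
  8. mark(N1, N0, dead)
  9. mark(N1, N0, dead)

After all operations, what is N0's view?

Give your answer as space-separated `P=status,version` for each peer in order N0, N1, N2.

Answer: N0=alive,0 N1=alive,0 N2=suspect,1

Derivation:
Op 1: gossip N2<->N1 -> N2.N0=(alive,v0) N2.N1=(alive,v0) N2.N2=(alive,v0) | N1.N0=(alive,v0) N1.N1=(alive,v0) N1.N2=(alive,v0)
Op 2: N0 marks N2=suspect -> (suspect,v1)
Op 3: gossip N1<->N0 -> N1.N0=(alive,v0) N1.N1=(alive,v0) N1.N2=(suspect,v1) | N0.N0=(alive,v0) N0.N1=(alive,v0) N0.N2=(suspect,v1)
Op 4: gossip N0<->N1 -> N0.N0=(alive,v0) N0.N1=(alive,v0) N0.N2=(suspect,v1) | N1.N0=(alive,v0) N1.N1=(alive,v0) N1.N2=(suspect,v1)
Op 5: gossip N0<->N2 -> N0.N0=(alive,v0) N0.N1=(alive,v0) N0.N2=(suspect,v1) | N2.N0=(alive,v0) N2.N1=(alive,v0) N2.N2=(suspect,v1)
Op 6: gossip N1<->N0 -> N1.N0=(alive,v0) N1.N1=(alive,v0) N1.N2=(suspect,v1) | N0.N0=(alive,v0) N0.N1=(alive,v0) N0.N2=(suspect,v1)
Op 7: gossip N2<->N1 -> N2.N0=(alive,v0) N2.N1=(alive,v0) N2.N2=(suspect,v1) | N1.N0=(alive,v0) N1.N1=(alive,v0) N1.N2=(suspect,v1)
Op 8: N1 marks N0=dead -> (dead,v1)
Op 9: N1 marks N0=dead -> (dead,v2)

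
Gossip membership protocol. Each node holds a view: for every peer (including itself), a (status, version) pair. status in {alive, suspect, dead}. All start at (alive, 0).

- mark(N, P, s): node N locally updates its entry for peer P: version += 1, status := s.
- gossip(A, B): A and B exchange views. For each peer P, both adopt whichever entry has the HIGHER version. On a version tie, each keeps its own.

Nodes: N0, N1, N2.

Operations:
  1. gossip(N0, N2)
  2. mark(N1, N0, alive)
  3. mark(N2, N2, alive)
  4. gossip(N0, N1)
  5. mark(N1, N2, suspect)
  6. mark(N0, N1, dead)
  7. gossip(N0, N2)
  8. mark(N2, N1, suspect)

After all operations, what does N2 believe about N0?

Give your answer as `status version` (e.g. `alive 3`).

Answer: alive 1

Derivation:
Op 1: gossip N0<->N2 -> N0.N0=(alive,v0) N0.N1=(alive,v0) N0.N2=(alive,v0) | N2.N0=(alive,v0) N2.N1=(alive,v0) N2.N2=(alive,v0)
Op 2: N1 marks N0=alive -> (alive,v1)
Op 3: N2 marks N2=alive -> (alive,v1)
Op 4: gossip N0<->N1 -> N0.N0=(alive,v1) N0.N1=(alive,v0) N0.N2=(alive,v0) | N1.N0=(alive,v1) N1.N1=(alive,v0) N1.N2=(alive,v0)
Op 5: N1 marks N2=suspect -> (suspect,v1)
Op 6: N0 marks N1=dead -> (dead,v1)
Op 7: gossip N0<->N2 -> N0.N0=(alive,v1) N0.N1=(dead,v1) N0.N2=(alive,v1) | N2.N0=(alive,v1) N2.N1=(dead,v1) N2.N2=(alive,v1)
Op 8: N2 marks N1=suspect -> (suspect,v2)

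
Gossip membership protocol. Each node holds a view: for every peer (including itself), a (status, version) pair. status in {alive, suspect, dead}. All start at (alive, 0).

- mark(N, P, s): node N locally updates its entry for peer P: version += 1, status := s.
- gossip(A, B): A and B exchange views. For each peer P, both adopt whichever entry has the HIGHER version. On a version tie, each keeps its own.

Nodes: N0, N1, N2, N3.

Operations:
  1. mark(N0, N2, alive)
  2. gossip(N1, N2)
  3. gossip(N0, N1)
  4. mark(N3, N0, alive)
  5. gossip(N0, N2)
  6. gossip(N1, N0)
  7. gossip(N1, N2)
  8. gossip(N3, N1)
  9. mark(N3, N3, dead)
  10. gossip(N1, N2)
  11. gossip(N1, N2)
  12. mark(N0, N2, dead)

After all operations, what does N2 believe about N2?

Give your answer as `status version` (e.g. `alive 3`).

Op 1: N0 marks N2=alive -> (alive,v1)
Op 2: gossip N1<->N2 -> N1.N0=(alive,v0) N1.N1=(alive,v0) N1.N2=(alive,v0) N1.N3=(alive,v0) | N2.N0=(alive,v0) N2.N1=(alive,v0) N2.N2=(alive,v0) N2.N3=(alive,v0)
Op 3: gossip N0<->N1 -> N0.N0=(alive,v0) N0.N1=(alive,v0) N0.N2=(alive,v1) N0.N3=(alive,v0) | N1.N0=(alive,v0) N1.N1=(alive,v0) N1.N2=(alive,v1) N1.N3=(alive,v0)
Op 4: N3 marks N0=alive -> (alive,v1)
Op 5: gossip N0<->N2 -> N0.N0=(alive,v0) N0.N1=(alive,v0) N0.N2=(alive,v1) N0.N3=(alive,v0) | N2.N0=(alive,v0) N2.N1=(alive,v0) N2.N2=(alive,v1) N2.N3=(alive,v0)
Op 6: gossip N1<->N0 -> N1.N0=(alive,v0) N1.N1=(alive,v0) N1.N2=(alive,v1) N1.N3=(alive,v0) | N0.N0=(alive,v0) N0.N1=(alive,v0) N0.N2=(alive,v1) N0.N3=(alive,v0)
Op 7: gossip N1<->N2 -> N1.N0=(alive,v0) N1.N1=(alive,v0) N1.N2=(alive,v1) N1.N3=(alive,v0) | N2.N0=(alive,v0) N2.N1=(alive,v0) N2.N2=(alive,v1) N2.N3=(alive,v0)
Op 8: gossip N3<->N1 -> N3.N0=(alive,v1) N3.N1=(alive,v0) N3.N2=(alive,v1) N3.N3=(alive,v0) | N1.N0=(alive,v1) N1.N1=(alive,v0) N1.N2=(alive,v1) N1.N3=(alive,v0)
Op 9: N3 marks N3=dead -> (dead,v1)
Op 10: gossip N1<->N2 -> N1.N0=(alive,v1) N1.N1=(alive,v0) N1.N2=(alive,v1) N1.N3=(alive,v0) | N2.N0=(alive,v1) N2.N1=(alive,v0) N2.N2=(alive,v1) N2.N3=(alive,v0)
Op 11: gossip N1<->N2 -> N1.N0=(alive,v1) N1.N1=(alive,v0) N1.N2=(alive,v1) N1.N3=(alive,v0) | N2.N0=(alive,v1) N2.N1=(alive,v0) N2.N2=(alive,v1) N2.N3=(alive,v0)
Op 12: N0 marks N2=dead -> (dead,v2)

Answer: alive 1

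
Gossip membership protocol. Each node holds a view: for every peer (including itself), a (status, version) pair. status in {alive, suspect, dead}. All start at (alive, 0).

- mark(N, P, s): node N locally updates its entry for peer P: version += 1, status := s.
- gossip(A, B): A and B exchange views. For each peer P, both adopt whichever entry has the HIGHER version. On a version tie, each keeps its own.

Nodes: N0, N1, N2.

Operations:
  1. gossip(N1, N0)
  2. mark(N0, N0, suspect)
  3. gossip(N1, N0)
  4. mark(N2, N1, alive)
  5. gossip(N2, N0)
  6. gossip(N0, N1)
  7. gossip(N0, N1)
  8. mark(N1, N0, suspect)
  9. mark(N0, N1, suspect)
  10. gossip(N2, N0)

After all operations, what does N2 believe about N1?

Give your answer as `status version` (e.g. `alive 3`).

Op 1: gossip N1<->N0 -> N1.N0=(alive,v0) N1.N1=(alive,v0) N1.N2=(alive,v0) | N0.N0=(alive,v0) N0.N1=(alive,v0) N0.N2=(alive,v0)
Op 2: N0 marks N0=suspect -> (suspect,v1)
Op 3: gossip N1<->N0 -> N1.N0=(suspect,v1) N1.N1=(alive,v0) N1.N2=(alive,v0) | N0.N0=(suspect,v1) N0.N1=(alive,v0) N0.N2=(alive,v0)
Op 4: N2 marks N1=alive -> (alive,v1)
Op 5: gossip N2<->N0 -> N2.N0=(suspect,v1) N2.N1=(alive,v1) N2.N2=(alive,v0) | N0.N0=(suspect,v1) N0.N1=(alive,v1) N0.N2=(alive,v0)
Op 6: gossip N0<->N1 -> N0.N0=(suspect,v1) N0.N1=(alive,v1) N0.N2=(alive,v0) | N1.N0=(suspect,v1) N1.N1=(alive,v1) N1.N2=(alive,v0)
Op 7: gossip N0<->N1 -> N0.N0=(suspect,v1) N0.N1=(alive,v1) N0.N2=(alive,v0) | N1.N0=(suspect,v1) N1.N1=(alive,v1) N1.N2=(alive,v0)
Op 8: N1 marks N0=suspect -> (suspect,v2)
Op 9: N0 marks N1=suspect -> (suspect,v2)
Op 10: gossip N2<->N0 -> N2.N0=(suspect,v1) N2.N1=(suspect,v2) N2.N2=(alive,v0) | N0.N0=(suspect,v1) N0.N1=(suspect,v2) N0.N2=(alive,v0)

Answer: suspect 2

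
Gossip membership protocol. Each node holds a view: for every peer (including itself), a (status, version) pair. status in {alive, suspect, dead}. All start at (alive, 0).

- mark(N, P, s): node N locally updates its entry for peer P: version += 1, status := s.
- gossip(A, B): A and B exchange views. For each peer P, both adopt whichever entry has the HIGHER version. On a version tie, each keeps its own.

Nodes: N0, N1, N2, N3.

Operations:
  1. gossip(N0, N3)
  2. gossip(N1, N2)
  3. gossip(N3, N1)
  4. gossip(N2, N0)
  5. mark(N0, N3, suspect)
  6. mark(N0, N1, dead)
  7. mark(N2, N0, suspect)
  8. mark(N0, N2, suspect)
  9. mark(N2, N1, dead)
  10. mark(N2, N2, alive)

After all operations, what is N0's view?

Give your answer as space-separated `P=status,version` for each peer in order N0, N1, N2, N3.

Op 1: gossip N0<->N3 -> N0.N0=(alive,v0) N0.N1=(alive,v0) N0.N2=(alive,v0) N0.N3=(alive,v0) | N3.N0=(alive,v0) N3.N1=(alive,v0) N3.N2=(alive,v0) N3.N3=(alive,v0)
Op 2: gossip N1<->N2 -> N1.N0=(alive,v0) N1.N1=(alive,v0) N1.N2=(alive,v0) N1.N3=(alive,v0) | N2.N0=(alive,v0) N2.N1=(alive,v0) N2.N2=(alive,v0) N2.N3=(alive,v0)
Op 3: gossip N3<->N1 -> N3.N0=(alive,v0) N3.N1=(alive,v0) N3.N2=(alive,v0) N3.N3=(alive,v0) | N1.N0=(alive,v0) N1.N1=(alive,v0) N1.N2=(alive,v0) N1.N3=(alive,v0)
Op 4: gossip N2<->N0 -> N2.N0=(alive,v0) N2.N1=(alive,v0) N2.N2=(alive,v0) N2.N3=(alive,v0) | N0.N0=(alive,v0) N0.N1=(alive,v0) N0.N2=(alive,v0) N0.N3=(alive,v0)
Op 5: N0 marks N3=suspect -> (suspect,v1)
Op 6: N0 marks N1=dead -> (dead,v1)
Op 7: N2 marks N0=suspect -> (suspect,v1)
Op 8: N0 marks N2=suspect -> (suspect,v1)
Op 9: N2 marks N1=dead -> (dead,v1)
Op 10: N2 marks N2=alive -> (alive,v1)

Answer: N0=alive,0 N1=dead,1 N2=suspect,1 N3=suspect,1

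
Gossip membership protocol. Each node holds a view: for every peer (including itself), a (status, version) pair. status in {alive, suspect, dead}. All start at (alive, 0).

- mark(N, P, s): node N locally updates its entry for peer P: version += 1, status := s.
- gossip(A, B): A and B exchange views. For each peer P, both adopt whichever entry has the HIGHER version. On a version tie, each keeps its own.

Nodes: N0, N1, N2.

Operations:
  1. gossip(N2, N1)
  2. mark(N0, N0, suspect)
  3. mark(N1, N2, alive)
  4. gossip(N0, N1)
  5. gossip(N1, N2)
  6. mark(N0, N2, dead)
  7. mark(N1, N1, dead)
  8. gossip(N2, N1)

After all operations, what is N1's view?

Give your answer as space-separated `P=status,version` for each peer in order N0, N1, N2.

Op 1: gossip N2<->N1 -> N2.N0=(alive,v0) N2.N1=(alive,v0) N2.N2=(alive,v0) | N1.N0=(alive,v0) N1.N1=(alive,v0) N1.N2=(alive,v0)
Op 2: N0 marks N0=suspect -> (suspect,v1)
Op 3: N1 marks N2=alive -> (alive,v1)
Op 4: gossip N0<->N1 -> N0.N0=(suspect,v1) N0.N1=(alive,v0) N0.N2=(alive,v1) | N1.N0=(suspect,v1) N1.N1=(alive,v0) N1.N2=(alive,v1)
Op 5: gossip N1<->N2 -> N1.N0=(suspect,v1) N1.N1=(alive,v0) N1.N2=(alive,v1) | N2.N0=(suspect,v1) N2.N1=(alive,v0) N2.N2=(alive,v1)
Op 6: N0 marks N2=dead -> (dead,v2)
Op 7: N1 marks N1=dead -> (dead,v1)
Op 8: gossip N2<->N1 -> N2.N0=(suspect,v1) N2.N1=(dead,v1) N2.N2=(alive,v1) | N1.N0=(suspect,v1) N1.N1=(dead,v1) N1.N2=(alive,v1)

Answer: N0=suspect,1 N1=dead,1 N2=alive,1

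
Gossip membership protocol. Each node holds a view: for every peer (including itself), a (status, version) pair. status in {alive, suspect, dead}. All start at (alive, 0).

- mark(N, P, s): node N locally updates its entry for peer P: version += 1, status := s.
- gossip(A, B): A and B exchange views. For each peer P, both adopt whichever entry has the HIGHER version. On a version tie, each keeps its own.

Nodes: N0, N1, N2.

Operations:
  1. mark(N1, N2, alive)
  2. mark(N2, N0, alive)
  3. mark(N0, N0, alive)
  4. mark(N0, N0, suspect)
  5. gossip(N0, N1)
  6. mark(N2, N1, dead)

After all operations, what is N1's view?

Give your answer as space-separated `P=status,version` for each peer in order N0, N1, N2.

Answer: N0=suspect,2 N1=alive,0 N2=alive,1

Derivation:
Op 1: N1 marks N2=alive -> (alive,v1)
Op 2: N2 marks N0=alive -> (alive,v1)
Op 3: N0 marks N0=alive -> (alive,v1)
Op 4: N0 marks N0=suspect -> (suspect,v2)
Op 5: gossip N0<->N1 -> N0.N0=(suspect,v2) N0.N1=(alive,v0) N0.N2=(alive,v1) | N1.N0=(suspect,v2) N1.N1=(alive,v0) N1.N2=(alive,v1)
Op 6: N2 marks N1=dead -> (dead,v1)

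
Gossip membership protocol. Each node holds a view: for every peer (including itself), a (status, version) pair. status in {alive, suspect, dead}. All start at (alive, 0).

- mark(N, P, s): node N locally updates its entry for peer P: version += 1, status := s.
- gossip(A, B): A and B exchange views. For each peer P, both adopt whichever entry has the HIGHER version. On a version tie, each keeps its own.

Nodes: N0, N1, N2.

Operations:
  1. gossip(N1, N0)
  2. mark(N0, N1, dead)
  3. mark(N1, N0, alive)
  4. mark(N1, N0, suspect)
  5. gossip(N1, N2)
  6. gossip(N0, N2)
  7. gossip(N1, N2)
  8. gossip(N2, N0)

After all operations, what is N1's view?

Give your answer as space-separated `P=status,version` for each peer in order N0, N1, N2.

Op 1: gossip N1<->N0 -> N1.N0=(alive,v0) N1.N1=(alive,v0) N1.N2=(alive,v0) | N0.N0=(alive,v0) N0.N1=(alive,v0) N0.N2=(alive,v0)
Op 2: N0 marks N1=dead -> (dead,v1)
Op 3: N1 marks N0=alive -> (alive,v1)
Op 4: N1 marks N0=suspect -> (suspect,v2)
Op 5: gossip N1<->N2 -> N1.N0=(suspect,v2) N1.N1=(alive,v0) N1.N2=(alive,v0) | N2.N0=(suspect,v2) N2.N1=(alive,v0) N2.N2=(alive,v0)
Op 6: gossip N0<->N2 -> N0.N0=(suspect,v2) N0.N1=(dead,v1) N0.N2=(alive,v0) | N2.N0=(suspect,v2) N2.N1=(dead,v1) N2.N2=(alive,v0)
Op 7: gossip N1<->N2 -> N1.N0=(suspect,v2) N1.N1=(dead,v1) N1.N2=(alive,v0) | N2.N0=(suspect,v2) N2.N1=(dead,v1) N2.N2=(alive,v0)
Op 8: gossip N2<->N0 -> N2.N0=(suspect,v2) N2.N1=(dead,v1) N2.N2=(alive,v0) | N0.N0=(suspect,v2) N0.N1=(dead,v1) N0.N2=(alive,v0)

Answer: N0=suspect,2 N1=dead,1 N2=alive,0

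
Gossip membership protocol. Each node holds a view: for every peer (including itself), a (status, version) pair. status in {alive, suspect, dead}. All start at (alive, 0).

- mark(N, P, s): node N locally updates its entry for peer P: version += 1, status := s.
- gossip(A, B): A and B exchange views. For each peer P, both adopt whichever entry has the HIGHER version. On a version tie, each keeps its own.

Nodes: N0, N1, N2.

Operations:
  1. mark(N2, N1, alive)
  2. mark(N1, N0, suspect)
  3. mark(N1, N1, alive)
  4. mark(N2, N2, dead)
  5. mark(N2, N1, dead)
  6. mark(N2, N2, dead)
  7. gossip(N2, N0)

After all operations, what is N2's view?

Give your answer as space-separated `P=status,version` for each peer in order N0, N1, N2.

Op 1: N2 marks N1=alive -> (alive,v1)
Op 2: N1 marks N0=suspect -> (suspect,v1)
Op 3: N1 marks N1=alive -> (alive,v1)
Op 4: N2 marks N2=dead -> (dead,v1)
Op 5: N2 marks N1=dead -> (dead,v2)
Op 6: N2 marks N2=dead -> (dead,v2)
Op 7: gossip N2<->N0 -> N2.N0=(alive,v0) N2.N1=(dead,v2) N2.N2=(dead,v2) | N0.N0=(alive,v0) N0.N1=(dead,v2) N0.N2=(dead,v2)

Answer: N0=alive,0 N1=dead,2 N2=dead,2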